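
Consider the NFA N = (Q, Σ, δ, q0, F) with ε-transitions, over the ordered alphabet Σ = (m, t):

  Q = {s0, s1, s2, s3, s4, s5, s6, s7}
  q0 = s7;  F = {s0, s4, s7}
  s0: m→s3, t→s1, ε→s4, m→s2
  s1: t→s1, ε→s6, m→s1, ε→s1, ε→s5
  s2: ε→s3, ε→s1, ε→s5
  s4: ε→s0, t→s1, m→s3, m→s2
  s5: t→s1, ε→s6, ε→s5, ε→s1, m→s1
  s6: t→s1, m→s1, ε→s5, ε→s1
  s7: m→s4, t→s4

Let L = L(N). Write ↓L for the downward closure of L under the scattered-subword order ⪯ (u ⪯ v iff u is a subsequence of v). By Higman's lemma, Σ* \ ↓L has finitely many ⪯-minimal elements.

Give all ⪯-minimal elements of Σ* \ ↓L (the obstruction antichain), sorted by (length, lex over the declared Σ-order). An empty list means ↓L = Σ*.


min(Σ*\↓L) = [mm, mt, tm, tt].

|Q|=8, |F|=3, |δ|=27 (13 ε).
min D↑ (3 st, q0=0, F={2}): 0:m→1,t→1 1:m→2,t→2 2:m→2,t→2 [Hopcroft].
'mm': N↓-sim [8, 7, 5] end={s1,s2,s3,s5,s6} — reject; 2/2 single-dels accept.
'mt': N↓-sim [8, 7, 3] end={s1,s5,s6} — reject; 2/2 single-dels accept.
'tm': N↓-sim [8, 7, 5] end={s1,s2,s3,s5,s6} — reject; 2/2 single-dels accept.
'tt': N↓-sim [8, 7, 3] end={s1,s5,s6} — reject; 2/2 single-dels accept.
4 words, ⪯-incomp.


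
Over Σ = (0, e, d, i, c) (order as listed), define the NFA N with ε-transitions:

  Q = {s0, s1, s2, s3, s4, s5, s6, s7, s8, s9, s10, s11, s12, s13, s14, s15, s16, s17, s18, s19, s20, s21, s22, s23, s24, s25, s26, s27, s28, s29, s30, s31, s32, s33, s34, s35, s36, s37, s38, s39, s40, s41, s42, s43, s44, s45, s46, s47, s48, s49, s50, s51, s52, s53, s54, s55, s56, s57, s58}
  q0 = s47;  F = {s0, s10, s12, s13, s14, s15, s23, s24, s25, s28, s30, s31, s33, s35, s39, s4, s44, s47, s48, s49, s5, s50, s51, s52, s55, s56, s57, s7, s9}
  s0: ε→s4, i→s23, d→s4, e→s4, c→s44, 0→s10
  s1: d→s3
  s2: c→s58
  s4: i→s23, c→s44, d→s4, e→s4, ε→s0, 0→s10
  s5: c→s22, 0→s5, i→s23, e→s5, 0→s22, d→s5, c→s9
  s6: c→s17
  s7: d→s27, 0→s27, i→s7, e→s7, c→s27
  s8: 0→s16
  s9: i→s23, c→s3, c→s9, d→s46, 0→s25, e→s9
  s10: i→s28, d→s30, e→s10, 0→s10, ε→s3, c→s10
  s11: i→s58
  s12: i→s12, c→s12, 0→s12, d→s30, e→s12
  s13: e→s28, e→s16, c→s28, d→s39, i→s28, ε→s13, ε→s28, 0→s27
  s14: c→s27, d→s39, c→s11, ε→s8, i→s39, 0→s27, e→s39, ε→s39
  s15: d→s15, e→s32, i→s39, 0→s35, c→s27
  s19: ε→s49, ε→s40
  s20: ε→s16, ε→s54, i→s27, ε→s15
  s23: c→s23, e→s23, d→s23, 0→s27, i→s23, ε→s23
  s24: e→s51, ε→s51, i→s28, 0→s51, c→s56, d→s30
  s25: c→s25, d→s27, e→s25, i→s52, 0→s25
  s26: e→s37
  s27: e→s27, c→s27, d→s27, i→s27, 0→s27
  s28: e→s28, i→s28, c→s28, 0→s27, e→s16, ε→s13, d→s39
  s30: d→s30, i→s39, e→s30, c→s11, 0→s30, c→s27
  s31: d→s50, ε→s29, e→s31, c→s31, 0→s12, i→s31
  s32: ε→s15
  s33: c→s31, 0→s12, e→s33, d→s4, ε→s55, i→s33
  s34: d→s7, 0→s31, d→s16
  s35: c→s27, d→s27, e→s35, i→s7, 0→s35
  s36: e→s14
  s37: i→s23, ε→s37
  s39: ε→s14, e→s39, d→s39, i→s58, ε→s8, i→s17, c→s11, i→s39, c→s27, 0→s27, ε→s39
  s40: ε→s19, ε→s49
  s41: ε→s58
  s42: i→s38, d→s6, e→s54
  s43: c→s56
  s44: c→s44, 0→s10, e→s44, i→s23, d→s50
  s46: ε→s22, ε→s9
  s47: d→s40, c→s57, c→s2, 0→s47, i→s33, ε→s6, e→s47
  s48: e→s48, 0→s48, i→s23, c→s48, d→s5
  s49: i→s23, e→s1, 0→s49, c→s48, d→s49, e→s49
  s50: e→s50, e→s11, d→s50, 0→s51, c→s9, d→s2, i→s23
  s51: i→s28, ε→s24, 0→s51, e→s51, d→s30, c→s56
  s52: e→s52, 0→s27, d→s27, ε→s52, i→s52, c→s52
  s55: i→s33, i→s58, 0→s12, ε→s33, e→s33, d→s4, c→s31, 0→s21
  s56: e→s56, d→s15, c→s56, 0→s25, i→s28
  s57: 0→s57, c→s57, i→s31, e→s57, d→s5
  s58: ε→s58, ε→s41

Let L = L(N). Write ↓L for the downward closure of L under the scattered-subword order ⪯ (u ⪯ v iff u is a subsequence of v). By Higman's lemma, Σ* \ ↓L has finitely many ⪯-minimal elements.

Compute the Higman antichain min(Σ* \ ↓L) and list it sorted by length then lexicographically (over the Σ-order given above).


|Q|=59, |F|=29, |δ|=215 (33 ε).
min D↑ (25 st, q0=0, F={10}): 0:0→0,e→0,d→1,i→2,c→3 1:0→1,e→1,d→1,i→4,c→5 2:0→6,e→2,d→7,i→2,c→8 3:0→3,e→3,d→9,i→8,c→3 4:0→10,e→4,d→4,i→4,c→4 5:0→5,e→5,d→9,i→4,c→5 6:0→6,e→6,d→11,i→6,c→6 7:0→12,e→7,d→7,i→4,c→13 8:0→6,e→8,d→14,i→8,c→8 9:0→9,e→9,d→9,i→4,c→15 10:0→10,e→10,d→10,i→10,c→10 11:0→11,e→11,d→11,i→16,c→10 12:0→12,e→12,d→11,i→17,c→12 13:0→12,e→13,d→14,i→4,c→13 14:0→18,e→14,d→14,i→4,c→15 15:0→19,e→15,d→15,i→4,c→15 16:0→10,e→16,d→16,i→16,c→10 17:0→10,e→17,d→16,i→17,c→17 18:0→18,e→18,d→11,i→17,c→20 19:0→19,e→19,d→10,i→21,c→19 20:0→19,e→20,d→22,i→17,c→20 21:0→10,e→21,d→10,i→21,c→21 22:0→23,e→22,d→22,i→16,c→10 23:0→23,e→23,d→10,i→24,c→10 24:0→10,e→24,d→10,i→24,c→10.
'di0': N↓-sim [47, 38, 14, 2] end={s16,s27} — reject; 3/3 del acc.
'i0dc': N↓-sim [47, 38, 25, 14, 4] end={s11,s27,s41,s58} ∉↓L; 4/4 single-dels accept.
'cdc0d': |S_i|=[47, 36, 29, 23, 6, 1] end={s27} — reject; 5/5 single-dels accept.
3 minimals (antichain).

Antichain: [di0, i0dc, cdc0d].


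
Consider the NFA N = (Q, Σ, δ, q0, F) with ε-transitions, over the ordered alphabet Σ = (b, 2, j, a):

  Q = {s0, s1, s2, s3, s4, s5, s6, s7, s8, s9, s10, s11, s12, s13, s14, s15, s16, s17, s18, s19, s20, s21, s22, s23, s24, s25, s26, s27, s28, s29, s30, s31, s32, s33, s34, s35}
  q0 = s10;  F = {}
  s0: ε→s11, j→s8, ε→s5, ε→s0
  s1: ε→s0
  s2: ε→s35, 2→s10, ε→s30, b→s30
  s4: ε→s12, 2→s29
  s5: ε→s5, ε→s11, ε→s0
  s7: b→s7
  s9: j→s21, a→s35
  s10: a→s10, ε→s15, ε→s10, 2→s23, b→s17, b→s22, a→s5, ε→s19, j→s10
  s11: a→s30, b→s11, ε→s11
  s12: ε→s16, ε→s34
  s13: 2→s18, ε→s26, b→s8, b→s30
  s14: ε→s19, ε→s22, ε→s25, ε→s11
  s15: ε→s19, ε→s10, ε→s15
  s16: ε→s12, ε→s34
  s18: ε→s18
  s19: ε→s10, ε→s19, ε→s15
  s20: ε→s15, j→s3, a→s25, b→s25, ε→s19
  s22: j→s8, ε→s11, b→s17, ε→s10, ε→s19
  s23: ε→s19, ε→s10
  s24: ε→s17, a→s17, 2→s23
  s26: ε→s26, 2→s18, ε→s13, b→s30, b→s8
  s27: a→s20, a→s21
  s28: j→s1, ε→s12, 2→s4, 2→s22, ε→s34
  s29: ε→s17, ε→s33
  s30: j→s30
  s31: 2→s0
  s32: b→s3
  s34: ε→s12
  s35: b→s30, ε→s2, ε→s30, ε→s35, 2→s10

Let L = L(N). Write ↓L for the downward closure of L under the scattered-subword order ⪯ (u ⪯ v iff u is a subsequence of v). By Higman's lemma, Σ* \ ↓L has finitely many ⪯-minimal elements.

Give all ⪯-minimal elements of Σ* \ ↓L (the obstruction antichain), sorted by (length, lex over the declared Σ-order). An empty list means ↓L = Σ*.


|Q|=36, |F|=0, |δ|=86 (48 ε).
min D↑ (1 st, q0=0, F={0}): 0:b→0,2→0,j→0,a→0 (ε-aug+det+¬).
ε ∈ L(D↑) — L = ∅.

min(Σ*\↓L) = [ε].


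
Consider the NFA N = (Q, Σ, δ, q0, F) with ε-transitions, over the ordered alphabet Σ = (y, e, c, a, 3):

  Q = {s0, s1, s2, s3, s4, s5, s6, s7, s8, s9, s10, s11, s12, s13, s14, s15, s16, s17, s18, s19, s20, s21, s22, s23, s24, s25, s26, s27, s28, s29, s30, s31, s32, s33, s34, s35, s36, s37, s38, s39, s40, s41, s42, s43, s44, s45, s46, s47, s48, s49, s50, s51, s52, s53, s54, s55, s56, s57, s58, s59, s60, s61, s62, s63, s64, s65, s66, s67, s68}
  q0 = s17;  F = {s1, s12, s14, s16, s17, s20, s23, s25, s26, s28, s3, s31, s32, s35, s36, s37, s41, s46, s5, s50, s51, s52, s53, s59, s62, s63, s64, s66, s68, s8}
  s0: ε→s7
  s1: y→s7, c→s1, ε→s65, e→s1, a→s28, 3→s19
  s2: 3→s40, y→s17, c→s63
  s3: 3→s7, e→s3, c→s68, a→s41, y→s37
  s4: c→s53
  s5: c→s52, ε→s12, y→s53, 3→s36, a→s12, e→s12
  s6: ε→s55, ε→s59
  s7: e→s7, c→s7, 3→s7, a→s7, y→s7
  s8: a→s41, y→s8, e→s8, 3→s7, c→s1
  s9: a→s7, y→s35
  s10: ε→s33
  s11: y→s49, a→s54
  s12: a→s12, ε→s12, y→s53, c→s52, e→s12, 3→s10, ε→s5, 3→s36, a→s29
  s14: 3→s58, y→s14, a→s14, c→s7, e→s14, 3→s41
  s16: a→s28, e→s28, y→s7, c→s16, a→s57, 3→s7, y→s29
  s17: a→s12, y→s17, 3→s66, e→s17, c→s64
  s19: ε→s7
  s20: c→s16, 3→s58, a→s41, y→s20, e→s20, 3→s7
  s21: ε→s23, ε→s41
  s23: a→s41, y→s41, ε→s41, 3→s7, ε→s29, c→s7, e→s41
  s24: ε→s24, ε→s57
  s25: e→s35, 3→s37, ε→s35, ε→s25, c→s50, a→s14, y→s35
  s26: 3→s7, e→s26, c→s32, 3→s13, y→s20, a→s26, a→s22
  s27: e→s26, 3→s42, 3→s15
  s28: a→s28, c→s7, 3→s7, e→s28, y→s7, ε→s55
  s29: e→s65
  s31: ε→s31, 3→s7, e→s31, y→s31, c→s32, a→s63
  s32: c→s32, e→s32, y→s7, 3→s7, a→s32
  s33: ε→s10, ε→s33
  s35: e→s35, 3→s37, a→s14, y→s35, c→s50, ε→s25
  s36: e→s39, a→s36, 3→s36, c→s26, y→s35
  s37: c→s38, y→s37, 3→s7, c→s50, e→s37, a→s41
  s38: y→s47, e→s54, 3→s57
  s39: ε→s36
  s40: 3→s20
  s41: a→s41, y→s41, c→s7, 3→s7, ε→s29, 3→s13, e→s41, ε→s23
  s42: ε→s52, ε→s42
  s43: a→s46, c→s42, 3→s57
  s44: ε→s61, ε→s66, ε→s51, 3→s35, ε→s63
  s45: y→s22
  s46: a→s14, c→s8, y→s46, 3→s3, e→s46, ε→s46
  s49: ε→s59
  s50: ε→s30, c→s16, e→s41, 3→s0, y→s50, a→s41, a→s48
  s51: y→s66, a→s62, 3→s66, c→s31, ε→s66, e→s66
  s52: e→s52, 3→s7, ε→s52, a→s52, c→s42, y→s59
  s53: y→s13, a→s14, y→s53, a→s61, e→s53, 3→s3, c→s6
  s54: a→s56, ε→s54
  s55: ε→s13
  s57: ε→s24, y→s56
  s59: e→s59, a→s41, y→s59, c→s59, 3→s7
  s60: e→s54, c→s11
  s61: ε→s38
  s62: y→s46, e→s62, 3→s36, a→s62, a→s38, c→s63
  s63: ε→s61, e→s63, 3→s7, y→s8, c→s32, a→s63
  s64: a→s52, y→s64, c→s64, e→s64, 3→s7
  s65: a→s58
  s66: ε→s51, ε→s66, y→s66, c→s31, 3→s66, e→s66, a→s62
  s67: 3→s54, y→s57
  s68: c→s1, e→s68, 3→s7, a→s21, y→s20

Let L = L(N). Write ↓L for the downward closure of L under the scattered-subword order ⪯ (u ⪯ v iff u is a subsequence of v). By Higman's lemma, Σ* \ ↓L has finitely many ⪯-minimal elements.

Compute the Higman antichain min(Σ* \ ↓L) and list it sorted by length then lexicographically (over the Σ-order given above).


min(Σ*\↓L) = [c3, ayac, ay33, 3ccy, a3ycec].

|Q|=69, |F|=30, |δ|=240 (43 ε).
min D↑ (27 st, q0=0, F={5}): 0:y→0,e→0,c→1,a→2,3→3 1:y→1,e→1,c→1,a→4,3→5 2:y→6,e→2,c→4,a→2,3→7 3:y→3,e→3,c→8,a→9,3→3 4:y→10,e→4,c→4,a→4,3→5 5:y→5,e→5,c→5,a→5,3→5 6:y→6,e→6,c→10,a→11,3→12 7:y→13,e→7,c→14,a→7,3→7 8:y→8,e→8,c→15,a→16,3→5 9:y→17,e→9,c→16,a→9,3→7 10:y→10,e→10,c→10,a→18,3→5 11:y→11,e→11,c→5,a→11,3→18 12:y→19,e→12,c→20,a→18,3→5 13:y→13,e→13,c→21,a→11,3→19 14:y→22,e→14,c→15,a→14,3→5 15:y→5,e→15,c→15,a→15,3→5 16:y→23,e→16,c→15,a→16,3→5 17:y→17,e→17,c→23,a→11,3→12 18:y→18,e→18,c→5,a→18,3→5 19:y→19,e→19,c→21,a→18,3→5 20:y→22,e→20,c→24,a→18,3→5 21:y→21,e→18,c→25,a→18,3→5 22:y→22,e→22,c→25,a→18,3→5 23:y→23,e→23,c→24,a→18,3→5 24:y→5,e→24,c→24,a→26,3→5 25:y→5,e→26,c→25,a→26,3→5 26:y→5,e→26,c→5,a→26,3→5 [Hopcroft].
'c3': N↓-sim [54, 37, 8] end={s0,s13,s19,s24,s56,s57,s58,s7} rej; 2/2 del acc.
'ayac': |S_i|=[54, 49, 36, 19, 1] end={s7} rej; 4/4 deletions ∈↓L.
'ay33': N↓-sim [54, 49, 36, 27, 8] end={s0,s13,s19,s24,s56,s57,s58,s7} rej; 4/4 deletions ∈↓L.
'3ccy': N↓-sim [54, 45, 32, 14, 5] end={s29,s56,s58,s65,s7} ∉↓L; 4/4 deletions ∈↓L.
'a3ycec': N↓-sim [54, 49, 37, 25, 20, 11, 1] end={s7} ∉↓L; 6/6 del acc.
5 minimals (antichain).


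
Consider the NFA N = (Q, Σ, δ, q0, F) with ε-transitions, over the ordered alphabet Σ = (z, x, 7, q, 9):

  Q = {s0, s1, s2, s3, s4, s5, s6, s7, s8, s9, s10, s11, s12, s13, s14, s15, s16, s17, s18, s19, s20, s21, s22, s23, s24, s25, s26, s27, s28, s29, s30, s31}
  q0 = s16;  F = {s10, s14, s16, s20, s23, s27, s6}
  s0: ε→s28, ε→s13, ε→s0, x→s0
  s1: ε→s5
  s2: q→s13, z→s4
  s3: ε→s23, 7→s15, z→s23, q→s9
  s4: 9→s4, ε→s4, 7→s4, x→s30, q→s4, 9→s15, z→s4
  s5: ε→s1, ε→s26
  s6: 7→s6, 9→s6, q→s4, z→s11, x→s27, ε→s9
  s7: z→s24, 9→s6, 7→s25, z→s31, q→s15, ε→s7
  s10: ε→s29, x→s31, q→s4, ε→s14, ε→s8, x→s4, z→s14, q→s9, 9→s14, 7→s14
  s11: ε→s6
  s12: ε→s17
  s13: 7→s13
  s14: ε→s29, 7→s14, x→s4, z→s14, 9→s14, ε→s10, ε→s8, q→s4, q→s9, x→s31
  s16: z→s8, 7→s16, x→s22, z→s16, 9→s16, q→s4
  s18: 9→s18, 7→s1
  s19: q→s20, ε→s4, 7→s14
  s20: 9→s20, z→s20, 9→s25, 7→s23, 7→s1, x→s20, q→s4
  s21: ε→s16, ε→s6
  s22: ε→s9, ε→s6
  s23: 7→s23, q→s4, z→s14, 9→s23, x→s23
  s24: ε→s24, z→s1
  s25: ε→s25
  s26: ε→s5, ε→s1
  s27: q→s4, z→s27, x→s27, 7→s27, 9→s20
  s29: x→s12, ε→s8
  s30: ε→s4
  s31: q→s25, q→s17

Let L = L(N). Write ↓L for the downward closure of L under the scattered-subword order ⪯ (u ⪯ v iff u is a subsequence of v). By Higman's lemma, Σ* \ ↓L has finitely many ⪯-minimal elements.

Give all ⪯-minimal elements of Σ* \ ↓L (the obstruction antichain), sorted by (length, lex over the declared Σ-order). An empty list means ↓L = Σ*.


Antichain: [q, xx97zx].

|Q|=32, |F|=7, |δ|=97 (29 ε).
min D↑ (7 st, q0=0, F={2}): 0:z→0,x→1,7→0,q→2,9→0 1:z→1,x→3,7→1,q→2,9→1 2:z→2,x→2,7→2,q→2,9→2 3:z→3,x→3,7→3,q→2,9→4 4:z→4,x→4,7→5,q→2,9→4 5:z→6,x→5,7→5,q→2,9→5 6:z→6,x→2,7→6,q→2,9→6 [Hopcroft].
'q': N↓-sim [22, 6] end={s15,s17,s25,s30,s4,s9} — reject; 1/1 del acc.
'xx97zx': run [22, 21, 18, 17, 16, 12, 7] end={s12,s15,s17,s25,s30,s31,s4} ∉↓L; 6/6 single-dels accept.
2 obstructions.


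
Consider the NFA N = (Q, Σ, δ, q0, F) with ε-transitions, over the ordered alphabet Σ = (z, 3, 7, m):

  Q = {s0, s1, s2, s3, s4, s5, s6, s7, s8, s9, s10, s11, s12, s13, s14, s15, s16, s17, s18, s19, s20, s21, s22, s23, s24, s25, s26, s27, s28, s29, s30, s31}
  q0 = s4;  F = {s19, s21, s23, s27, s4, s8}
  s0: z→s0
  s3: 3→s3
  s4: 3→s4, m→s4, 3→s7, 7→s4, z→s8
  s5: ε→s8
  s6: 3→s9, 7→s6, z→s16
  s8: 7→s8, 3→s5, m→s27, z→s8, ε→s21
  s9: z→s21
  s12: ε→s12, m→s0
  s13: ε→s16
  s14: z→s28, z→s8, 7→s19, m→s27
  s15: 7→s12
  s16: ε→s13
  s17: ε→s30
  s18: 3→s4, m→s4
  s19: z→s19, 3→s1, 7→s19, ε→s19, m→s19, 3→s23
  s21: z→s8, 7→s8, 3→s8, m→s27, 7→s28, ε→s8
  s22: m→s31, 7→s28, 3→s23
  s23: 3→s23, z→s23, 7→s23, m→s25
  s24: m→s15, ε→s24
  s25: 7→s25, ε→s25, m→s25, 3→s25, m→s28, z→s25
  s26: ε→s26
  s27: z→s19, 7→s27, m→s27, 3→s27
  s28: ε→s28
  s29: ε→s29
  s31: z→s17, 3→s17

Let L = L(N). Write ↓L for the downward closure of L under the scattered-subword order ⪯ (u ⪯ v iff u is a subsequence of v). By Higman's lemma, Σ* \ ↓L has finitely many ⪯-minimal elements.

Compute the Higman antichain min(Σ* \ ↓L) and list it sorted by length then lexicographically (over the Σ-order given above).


|Q|=32, |F|=6, |δ|=65 (13 ε).
min D↑ (6 st, q0=0, F={5}): 0:z→1,3→0,7→0,m→0 1:z→1,3→1,7→1,m→2 2:z→3,3→2,7→2,m→2 3:z→3,3→4,7→3,m→3 4:z→4,3→4,7→4,m→5 5:z→5,3→5,7→5,m→5.
'zmz3m': N↓-sim [11, 9, 6, 5, 4, 2] end={s25,s28} — reject; 5/5 deletions ∈↓L.
1 words, ⪯-incomp.

A = [zmz3m].


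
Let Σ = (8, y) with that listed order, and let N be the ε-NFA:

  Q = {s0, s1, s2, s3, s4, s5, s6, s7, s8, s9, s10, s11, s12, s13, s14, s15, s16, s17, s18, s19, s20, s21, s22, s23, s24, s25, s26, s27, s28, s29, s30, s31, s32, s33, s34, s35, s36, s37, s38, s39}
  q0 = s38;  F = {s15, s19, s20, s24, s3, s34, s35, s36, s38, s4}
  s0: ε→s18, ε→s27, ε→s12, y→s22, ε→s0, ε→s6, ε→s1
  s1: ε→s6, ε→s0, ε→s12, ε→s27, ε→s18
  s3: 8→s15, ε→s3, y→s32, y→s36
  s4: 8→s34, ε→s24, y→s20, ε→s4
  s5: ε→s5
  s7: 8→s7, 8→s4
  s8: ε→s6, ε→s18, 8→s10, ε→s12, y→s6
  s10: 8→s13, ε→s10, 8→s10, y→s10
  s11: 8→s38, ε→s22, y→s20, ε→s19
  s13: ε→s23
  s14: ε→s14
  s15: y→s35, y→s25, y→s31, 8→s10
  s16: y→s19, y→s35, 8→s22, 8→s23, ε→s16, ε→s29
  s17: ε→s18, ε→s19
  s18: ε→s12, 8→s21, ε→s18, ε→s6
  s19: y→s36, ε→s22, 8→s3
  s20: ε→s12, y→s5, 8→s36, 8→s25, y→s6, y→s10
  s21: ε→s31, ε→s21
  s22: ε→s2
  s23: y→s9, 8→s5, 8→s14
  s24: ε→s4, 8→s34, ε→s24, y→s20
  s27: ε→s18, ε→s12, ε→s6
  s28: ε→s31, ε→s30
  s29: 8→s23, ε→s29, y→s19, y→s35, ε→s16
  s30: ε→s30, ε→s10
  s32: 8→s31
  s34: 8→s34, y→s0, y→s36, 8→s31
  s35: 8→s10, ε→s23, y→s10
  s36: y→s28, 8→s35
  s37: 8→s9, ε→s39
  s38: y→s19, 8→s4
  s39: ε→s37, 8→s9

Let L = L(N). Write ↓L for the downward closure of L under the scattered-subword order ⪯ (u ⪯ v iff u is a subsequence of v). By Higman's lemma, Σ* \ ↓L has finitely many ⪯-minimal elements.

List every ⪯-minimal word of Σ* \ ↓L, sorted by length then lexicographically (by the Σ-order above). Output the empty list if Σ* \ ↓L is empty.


|Q|=40, |F|=10, |δ|=101 (49 ε).
min D↑ (10 st, q0=0, F={7}): 0:8→1,y→2 1:8→3,y→4 2:8→5,y→6 3:8→3,y→6 4:8→6,y→7 5:8→8,y→6 6:8→9,y→7 7:8→7,y→7 8:8→7,y→9 9:8→7,y→7 (ε-aug+det+¬).
'8yy': |S_i|=[30, 28, 23, 12] end={s10,s13,s14,s2,s22,s23,s28,s30,s31,s5,s6,s9} ∉↓L; 3/3 deletions ∈↓L.
'yyy': |S_i|=[30, 26, 16, 9] end={s10,s13,s14,s23,s28,s30,s31,s5,s9} ∉↓L; 3/3 deletions ∈↓L.
'y888': N↓-sim [30, 26, 16, 10, 6] end={s10,s13,s14,s23,s5,s9} — reject; 4/4 single-dels accept.
'yy88': |S_i|=[30, 26, 16, 8, 6] end={s10,s13,s14,s23,s5,s9} rej; 4/4 del acc.
'88y88': N↓-sim [30, 28, 23, 21, 9, 6] end={s10,s13,s14,s23,s5,s9} — reject; 5/5 del acc.
5 obstructions.

min(Σ*\↓L) = [8yy, yyy, y888, yy88, 88y88].


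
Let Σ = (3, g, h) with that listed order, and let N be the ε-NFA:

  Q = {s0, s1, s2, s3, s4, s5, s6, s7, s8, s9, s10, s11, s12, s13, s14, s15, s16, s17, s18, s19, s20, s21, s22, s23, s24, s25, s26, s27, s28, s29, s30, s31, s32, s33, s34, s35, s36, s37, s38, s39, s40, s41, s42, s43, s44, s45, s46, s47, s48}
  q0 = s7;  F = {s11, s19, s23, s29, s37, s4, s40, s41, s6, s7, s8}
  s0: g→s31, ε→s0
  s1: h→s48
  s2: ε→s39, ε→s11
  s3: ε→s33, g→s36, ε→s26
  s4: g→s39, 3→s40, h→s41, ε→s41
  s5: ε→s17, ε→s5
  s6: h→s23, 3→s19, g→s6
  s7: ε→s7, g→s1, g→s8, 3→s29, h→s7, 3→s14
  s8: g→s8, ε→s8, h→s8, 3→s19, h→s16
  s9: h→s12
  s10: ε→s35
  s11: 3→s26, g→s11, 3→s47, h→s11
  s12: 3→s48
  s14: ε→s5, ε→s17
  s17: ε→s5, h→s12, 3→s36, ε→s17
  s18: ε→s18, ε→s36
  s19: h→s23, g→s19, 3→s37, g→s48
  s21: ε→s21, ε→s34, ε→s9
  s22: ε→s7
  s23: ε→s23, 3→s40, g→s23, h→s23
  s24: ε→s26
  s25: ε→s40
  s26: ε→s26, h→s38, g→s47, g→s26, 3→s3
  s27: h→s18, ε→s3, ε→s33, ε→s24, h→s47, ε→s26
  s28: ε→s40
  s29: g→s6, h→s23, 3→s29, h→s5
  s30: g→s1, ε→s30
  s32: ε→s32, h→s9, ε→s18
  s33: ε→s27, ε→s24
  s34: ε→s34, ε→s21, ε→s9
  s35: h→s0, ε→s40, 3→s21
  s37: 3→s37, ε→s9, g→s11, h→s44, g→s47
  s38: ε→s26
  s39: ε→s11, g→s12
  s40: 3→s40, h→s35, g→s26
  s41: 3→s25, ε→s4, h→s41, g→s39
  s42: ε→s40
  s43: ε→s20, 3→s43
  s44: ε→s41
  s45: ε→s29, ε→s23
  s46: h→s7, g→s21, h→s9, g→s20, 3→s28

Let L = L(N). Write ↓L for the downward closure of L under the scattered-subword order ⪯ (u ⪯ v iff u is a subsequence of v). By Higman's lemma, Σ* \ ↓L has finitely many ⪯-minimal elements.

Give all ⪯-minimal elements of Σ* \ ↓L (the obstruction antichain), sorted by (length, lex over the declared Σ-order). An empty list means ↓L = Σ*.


Antichain: [3h3g, g33g3].

|Q|=49, |F|=11, |δ|=112 (48 ε).
min D↑ (11 st, q0=0, F={8}): 0:3→1,g→2,h→0 1:3→1,g→3,h→4 2:3→5,g→2,h→2 3:3→5,g→3,h→4 4:3→6,g→4,h→4 5:3→7,g→5,h→4 6:3→6,g→8,h→6 7:3→7,g→9,h→10 8:3→8,g→8,h→8 9:3→8,g→9,h→9 10:3→6,g→9,h→10.
'3h3g': run [36, 32, 27, 19, 10] end={s18,s24,s26,s27,s3,s31,s33,s36,s38,s47} rej; 4/4 del acc.
'g33g3': run [36, 31, 27, 25, 14, 10] end={s18,s24,s26,s27,s3,s33,s36,s38,s47,s48} rej; 5/5 single-dels accept.
2 minimals (antichain).


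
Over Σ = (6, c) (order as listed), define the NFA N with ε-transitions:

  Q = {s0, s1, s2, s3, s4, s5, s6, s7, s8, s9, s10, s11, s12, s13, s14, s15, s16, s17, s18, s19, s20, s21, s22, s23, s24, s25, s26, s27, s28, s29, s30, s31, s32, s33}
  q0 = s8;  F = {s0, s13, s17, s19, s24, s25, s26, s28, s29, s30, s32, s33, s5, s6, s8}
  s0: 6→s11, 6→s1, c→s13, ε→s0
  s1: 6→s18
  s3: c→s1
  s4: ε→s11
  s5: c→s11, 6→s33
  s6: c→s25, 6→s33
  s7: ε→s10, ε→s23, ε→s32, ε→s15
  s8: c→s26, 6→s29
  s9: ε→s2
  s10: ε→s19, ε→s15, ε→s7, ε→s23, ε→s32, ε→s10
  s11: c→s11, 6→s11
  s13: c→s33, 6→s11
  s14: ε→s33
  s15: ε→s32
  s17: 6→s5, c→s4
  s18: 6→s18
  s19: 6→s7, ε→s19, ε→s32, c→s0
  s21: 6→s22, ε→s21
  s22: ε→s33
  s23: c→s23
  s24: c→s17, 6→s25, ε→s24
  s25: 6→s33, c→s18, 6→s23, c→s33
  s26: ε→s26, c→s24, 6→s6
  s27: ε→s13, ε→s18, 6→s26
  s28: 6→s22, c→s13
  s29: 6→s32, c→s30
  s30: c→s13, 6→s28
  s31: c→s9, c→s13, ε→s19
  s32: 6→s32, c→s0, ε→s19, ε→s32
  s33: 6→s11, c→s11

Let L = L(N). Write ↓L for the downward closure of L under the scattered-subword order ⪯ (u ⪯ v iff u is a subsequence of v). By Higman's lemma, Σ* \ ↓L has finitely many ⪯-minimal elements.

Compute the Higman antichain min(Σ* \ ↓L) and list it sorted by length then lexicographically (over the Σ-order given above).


|Q|=34, |F|=15, |δ|=69 (26 ε).
min D↑ (15 st, q0=0, F={13}): 0:6→1,c→2 1:6→3,c→4 2:6→5,c→6 3:6→3,c→7 4:6→8,c→9 5:6→10,c→11 6:6→11,c→12 7:6→13,c→9 8:6→10,c→9 9:6→13,c→10 10:6→13,c→13 11:6→10,c→10 12:6→14,c→13 13:6→13,c→13 14:6→10,c→13 (ε-aug+det+¬).
'66c6': |S_i|=[24, 19, 14, 7, 3] end={s1,s11,s18} ∉↓L; 4/4 del acc.
'6cc6': |S_i|=[24, 19, 11, 5, 2] end={s11,s18} — reject; 4/4 deletions ∈↓L.
'c666': |S_i|=[24, 17, 11, 5, 2] end={s11,s18} — reject; 4/4 del acc.
'c66c': run [24, 17, 11, 5, 2] end={s11,s23} rej; 4/4 deletions ∈↓L.
'cccc': N↓-sim [24, 17, 10, 7, 3] end={s11,s23,s4} ∉↓L; 4/4 deletions ∈↓L.
'cc6c6': N↓-sim [24, 17, 10, 6, 4, 2] end={s11,s18} rej; 5/5 single-dels accept.
6 obstructions.

min(Σ*\↓L) = [66c6, 6cc6, c666, c66c, cccc, cc6c6].


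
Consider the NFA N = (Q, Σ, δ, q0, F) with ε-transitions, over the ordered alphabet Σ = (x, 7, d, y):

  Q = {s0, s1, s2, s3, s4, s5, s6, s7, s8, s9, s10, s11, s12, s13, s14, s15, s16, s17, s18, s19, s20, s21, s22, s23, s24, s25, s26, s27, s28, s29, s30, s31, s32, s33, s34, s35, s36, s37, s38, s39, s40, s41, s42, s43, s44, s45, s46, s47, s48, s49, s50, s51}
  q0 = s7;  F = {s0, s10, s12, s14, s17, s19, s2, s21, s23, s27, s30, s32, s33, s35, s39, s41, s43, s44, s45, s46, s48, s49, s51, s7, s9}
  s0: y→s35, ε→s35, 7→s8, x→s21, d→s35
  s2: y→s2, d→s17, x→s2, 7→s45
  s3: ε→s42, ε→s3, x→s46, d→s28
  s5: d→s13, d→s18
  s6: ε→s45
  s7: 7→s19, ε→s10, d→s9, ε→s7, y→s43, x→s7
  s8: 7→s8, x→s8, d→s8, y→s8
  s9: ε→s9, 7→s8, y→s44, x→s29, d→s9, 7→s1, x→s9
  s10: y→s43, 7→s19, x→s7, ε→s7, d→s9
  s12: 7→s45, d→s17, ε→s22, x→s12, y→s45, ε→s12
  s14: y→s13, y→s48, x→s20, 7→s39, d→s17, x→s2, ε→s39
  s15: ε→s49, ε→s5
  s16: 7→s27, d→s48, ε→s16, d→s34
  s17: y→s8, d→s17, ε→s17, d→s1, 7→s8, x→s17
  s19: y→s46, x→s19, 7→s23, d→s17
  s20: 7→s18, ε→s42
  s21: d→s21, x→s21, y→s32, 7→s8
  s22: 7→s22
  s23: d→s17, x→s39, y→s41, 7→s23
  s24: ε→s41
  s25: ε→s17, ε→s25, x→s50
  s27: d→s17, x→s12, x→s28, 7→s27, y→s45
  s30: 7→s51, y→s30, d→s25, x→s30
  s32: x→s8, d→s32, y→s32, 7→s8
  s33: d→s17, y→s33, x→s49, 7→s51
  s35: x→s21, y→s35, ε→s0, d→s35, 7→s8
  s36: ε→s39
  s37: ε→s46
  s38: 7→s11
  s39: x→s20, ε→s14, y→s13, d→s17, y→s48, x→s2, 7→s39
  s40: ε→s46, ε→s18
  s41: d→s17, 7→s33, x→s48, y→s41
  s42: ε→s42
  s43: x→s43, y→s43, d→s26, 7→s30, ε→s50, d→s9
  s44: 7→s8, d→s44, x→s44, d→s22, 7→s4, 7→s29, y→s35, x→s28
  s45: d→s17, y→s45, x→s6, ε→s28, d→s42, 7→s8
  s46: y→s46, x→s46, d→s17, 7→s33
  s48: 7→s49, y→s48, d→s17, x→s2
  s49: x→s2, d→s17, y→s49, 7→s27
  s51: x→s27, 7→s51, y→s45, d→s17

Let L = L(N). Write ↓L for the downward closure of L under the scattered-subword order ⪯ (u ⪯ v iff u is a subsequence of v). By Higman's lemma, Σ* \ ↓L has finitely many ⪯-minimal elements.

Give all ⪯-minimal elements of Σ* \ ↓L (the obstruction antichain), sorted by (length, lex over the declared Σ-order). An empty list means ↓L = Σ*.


|Q|=52, |F|=25, |δ|=157 (28 ε).
min D↑ (23 st, q0=0, F={7}): 0:x→0,7→1,d→2,y→3 1:x→1,7→4,d→5,y→6 2:x→2,7→7,d→2,y→8 3:x→3,7→9,d→2,y→3 4:x→10,7→4,d→5,y→11 5:x→5,7→7,d→5,y→7 6:x→6,7→12,d→5,y→6 7:x→7,7→7,d→7,y→7 8:x→8,7→7,d→8,y→13 9:x→9,7→14,d→5,y→9 10:x→15,7→10,d→5,y→16 11:x→16,7→12,d→5,y→11 12:x→17,7→14,d→5,y→12 13:x→18,7→7,d→13,y→13 14:x→19,7→14,d→5,y→20 15:x→15,7→20,d→5,y→15 16:x→15,7→17,d→5,y→16 17:x→15,7→19,d→5,y→17 18:x→18,7→7,d→18,y→21 19:x→22,7→19,d→5,y→20 20:x→20,7→7,d→5,y→20 21:x→7,7→7,d→21,y→21 22:x→22,7→20,d→5,y→20 [Hopcroft].
'd7': N↓-sim [39, 17, 5] end={s1,s22,s29,s4,s8} — reject; 2/2 del acc.
'7dy': run [39, 29, 6, 1] end={s8} ∉↓L; 3/3 del acc.
'y77y7': N↓-sim [39, 31, 19, 11, 7, 1] end={s8} rej; 5/5 single-dels accept.
'77xx77': N↓-sim [39, 29, 22, 18, 12, 9, 2] end={s22,s8} rej; 6/6 del acc.
'dyyxyx': run [39, 17, 10, 5, 3, 2, 1] end={s8} rej; 6/6 del acc.
5 words, ⪯-incomp.

Antichain: [d7, 7dy, y77y7, 77xx77, dyyxyx].


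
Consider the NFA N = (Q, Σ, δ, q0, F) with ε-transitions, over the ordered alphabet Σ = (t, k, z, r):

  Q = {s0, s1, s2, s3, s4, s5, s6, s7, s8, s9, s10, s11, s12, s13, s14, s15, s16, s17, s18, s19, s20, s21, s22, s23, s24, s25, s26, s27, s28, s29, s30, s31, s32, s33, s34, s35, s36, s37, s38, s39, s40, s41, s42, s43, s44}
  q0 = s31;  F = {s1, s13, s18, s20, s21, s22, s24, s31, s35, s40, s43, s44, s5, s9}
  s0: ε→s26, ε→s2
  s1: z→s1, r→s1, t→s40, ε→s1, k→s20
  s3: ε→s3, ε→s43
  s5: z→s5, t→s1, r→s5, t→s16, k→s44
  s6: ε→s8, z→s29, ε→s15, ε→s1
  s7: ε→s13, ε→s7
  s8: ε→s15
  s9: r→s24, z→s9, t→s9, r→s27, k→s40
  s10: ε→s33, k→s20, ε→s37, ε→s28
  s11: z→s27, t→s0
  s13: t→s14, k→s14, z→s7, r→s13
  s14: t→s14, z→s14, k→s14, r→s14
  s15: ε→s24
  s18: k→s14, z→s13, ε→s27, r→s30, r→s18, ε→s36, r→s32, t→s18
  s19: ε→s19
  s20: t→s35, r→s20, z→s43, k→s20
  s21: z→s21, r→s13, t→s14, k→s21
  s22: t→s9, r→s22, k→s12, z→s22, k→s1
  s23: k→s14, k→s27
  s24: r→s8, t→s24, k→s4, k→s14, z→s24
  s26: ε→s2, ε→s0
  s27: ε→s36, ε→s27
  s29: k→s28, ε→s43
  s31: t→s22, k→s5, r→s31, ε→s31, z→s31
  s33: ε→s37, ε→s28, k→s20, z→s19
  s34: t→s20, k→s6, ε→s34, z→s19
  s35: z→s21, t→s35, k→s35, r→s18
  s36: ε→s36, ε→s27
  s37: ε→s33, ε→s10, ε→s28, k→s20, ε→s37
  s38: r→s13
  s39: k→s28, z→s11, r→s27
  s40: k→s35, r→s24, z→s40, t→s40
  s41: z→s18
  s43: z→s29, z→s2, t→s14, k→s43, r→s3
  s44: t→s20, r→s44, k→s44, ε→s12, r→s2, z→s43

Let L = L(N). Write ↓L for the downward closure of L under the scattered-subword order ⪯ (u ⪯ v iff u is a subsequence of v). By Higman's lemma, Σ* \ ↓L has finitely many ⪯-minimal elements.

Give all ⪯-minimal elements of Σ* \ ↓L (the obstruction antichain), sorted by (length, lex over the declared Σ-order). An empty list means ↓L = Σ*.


Antichain: [ttrk, kkzt].

|Q|=45, |F|=14, |δ|=120 (34 ε).
min D↑ (15 st, q0=0, F={11}): 0:t→1,k→2,z→0,r→0 1:t→3,k→4,z→1,r→1 2:t→4,k→5,z→2,r→2 3:t→3,k→6,z→3,r→7 4:t→6,k→8,z→4,r→4 5:t→8,k→5,z→9,r→5 6:t→6,k→10,z→6,r→7 7:t→7,k→11,z→7,r→7 8:t→10,k→8,z→9,r→8 9:t→11,k→9,z→9,r→9 10:t→10,k→10,z→12,r→13 11:t→11,k→11,z→11,r→11 12:t→11,k→12,z→12,r→14 13:t→13,k→11,z→14,r→13 14:t→11,k→11,z→14,r→14.
'ttrk': run [29, 26, 16, 12, 2] end={s14,s4} — reject; 4/4 del acc.
'kkzt': N↓-sim [29, 26, 19, 9, 1] end={s14} ∉↓L; 4/4 del acc.
2 words, ⪯-incomp.


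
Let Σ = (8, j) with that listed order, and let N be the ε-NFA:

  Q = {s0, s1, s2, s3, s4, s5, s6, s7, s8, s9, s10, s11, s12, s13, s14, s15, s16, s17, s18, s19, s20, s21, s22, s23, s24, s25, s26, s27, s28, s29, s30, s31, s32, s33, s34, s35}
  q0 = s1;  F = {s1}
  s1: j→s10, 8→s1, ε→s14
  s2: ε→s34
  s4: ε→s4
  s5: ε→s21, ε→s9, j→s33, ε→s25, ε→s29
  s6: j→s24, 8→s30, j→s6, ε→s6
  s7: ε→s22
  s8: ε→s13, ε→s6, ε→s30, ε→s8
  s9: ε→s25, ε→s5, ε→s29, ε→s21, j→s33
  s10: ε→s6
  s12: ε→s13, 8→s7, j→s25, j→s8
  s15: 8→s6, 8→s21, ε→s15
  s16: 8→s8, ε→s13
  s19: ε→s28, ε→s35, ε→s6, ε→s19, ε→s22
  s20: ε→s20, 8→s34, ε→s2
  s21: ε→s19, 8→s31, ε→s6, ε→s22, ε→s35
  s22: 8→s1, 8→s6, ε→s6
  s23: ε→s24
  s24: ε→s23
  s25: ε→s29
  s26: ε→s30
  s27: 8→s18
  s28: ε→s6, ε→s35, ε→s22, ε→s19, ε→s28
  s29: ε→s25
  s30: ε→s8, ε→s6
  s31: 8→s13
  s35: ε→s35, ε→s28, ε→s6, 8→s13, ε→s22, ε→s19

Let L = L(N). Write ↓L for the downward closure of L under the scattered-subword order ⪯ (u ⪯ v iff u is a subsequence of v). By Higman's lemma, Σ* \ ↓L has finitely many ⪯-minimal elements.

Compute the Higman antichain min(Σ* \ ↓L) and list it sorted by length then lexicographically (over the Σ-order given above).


|Q|=36, |F|=1, |δ|=70 (50 ε).
min D↑ (2 st, q0=0, F={1}): 0:8→0,j→1 1:8→1,j→1 [Hopcroft].
'j': run [9, 7] end={s10,s13,s23,s24,s30,s6,s8} — reject; 1/1 deletions ∈↓L.
1 minimals (antichain).

A = [j].


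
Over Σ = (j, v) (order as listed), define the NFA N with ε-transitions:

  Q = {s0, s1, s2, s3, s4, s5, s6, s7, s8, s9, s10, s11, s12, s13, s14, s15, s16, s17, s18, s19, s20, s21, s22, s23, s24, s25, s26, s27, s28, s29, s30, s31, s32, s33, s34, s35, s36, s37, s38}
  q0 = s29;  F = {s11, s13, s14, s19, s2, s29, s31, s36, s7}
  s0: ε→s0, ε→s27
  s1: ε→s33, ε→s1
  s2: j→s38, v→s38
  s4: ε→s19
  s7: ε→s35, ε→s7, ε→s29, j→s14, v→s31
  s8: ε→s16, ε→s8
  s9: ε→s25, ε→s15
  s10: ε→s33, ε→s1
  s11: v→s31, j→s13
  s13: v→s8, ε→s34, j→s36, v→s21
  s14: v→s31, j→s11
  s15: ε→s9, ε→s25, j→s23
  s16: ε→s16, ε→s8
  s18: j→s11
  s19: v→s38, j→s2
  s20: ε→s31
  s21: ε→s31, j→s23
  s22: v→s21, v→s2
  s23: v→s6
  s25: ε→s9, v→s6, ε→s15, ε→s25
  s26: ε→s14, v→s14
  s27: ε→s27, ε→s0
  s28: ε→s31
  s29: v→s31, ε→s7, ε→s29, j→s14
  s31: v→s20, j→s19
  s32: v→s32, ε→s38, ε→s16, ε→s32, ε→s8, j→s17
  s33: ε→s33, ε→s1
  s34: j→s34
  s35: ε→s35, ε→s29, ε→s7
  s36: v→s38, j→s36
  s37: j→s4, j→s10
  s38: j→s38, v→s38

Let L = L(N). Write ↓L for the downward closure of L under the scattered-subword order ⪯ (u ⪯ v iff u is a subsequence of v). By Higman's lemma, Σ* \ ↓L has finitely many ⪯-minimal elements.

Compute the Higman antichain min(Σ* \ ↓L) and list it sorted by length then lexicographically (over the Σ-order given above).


A = [vjv, vjjj, jjjjv].

|Q|=39, |F|=9, |δ|=73 (39 ε).
min D↑ (9 st, q0=0, F={7}): 0:j→1,v→2 1:j→3,v→2 2:j→4,v→2 3:j→5,v→2 4:j→6,v→7 5:j→8,v→2 6:j→7,v→7 7:j→7,v→7 8:j→8,v→7 (ε-aug+det+¬).
'vjv': |S_i|=[18, 10, 5, 2] end={s38,s6} rej; 3/3 deletions ∈↓L.
'vjjj': |S_i|=[18, 10, 5, 2, 1] end={s38} ∉↓L; 4/4 del acc.
'jjjjv': N↓-sim [18, 15, 14, 13, 7, 2] end={s38,s6} — reject; 5/5 single-dels accept.
3 obstructions.


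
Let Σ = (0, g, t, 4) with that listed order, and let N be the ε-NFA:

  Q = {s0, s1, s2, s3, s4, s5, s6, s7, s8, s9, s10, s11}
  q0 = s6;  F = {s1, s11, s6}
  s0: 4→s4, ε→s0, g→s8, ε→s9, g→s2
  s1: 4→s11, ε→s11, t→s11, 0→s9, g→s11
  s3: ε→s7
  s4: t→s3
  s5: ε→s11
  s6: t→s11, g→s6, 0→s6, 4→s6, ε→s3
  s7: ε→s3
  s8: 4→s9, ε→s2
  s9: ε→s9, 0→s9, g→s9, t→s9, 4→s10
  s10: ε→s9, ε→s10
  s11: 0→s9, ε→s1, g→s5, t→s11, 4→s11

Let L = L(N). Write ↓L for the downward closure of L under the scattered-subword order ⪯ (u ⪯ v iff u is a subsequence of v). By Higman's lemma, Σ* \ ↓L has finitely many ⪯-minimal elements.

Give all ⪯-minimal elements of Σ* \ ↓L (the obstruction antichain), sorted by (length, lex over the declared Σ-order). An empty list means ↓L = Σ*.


|Q|=12, |F|=3, |δ|=33 (12 ε).
min D↑ (3 st, q0=0, F={2}): 0:0→0,g→0,t→1,4→0 1:0→2,g→1,t→1,4→1 2:0→2,g→2,t→2,4→2.
't0': N↓-sim [8, 5, 2] end={s10,s9} — reject; 2/2 deletions ∈↓L.
1 words, ⪯-incomp.

A = [t0].


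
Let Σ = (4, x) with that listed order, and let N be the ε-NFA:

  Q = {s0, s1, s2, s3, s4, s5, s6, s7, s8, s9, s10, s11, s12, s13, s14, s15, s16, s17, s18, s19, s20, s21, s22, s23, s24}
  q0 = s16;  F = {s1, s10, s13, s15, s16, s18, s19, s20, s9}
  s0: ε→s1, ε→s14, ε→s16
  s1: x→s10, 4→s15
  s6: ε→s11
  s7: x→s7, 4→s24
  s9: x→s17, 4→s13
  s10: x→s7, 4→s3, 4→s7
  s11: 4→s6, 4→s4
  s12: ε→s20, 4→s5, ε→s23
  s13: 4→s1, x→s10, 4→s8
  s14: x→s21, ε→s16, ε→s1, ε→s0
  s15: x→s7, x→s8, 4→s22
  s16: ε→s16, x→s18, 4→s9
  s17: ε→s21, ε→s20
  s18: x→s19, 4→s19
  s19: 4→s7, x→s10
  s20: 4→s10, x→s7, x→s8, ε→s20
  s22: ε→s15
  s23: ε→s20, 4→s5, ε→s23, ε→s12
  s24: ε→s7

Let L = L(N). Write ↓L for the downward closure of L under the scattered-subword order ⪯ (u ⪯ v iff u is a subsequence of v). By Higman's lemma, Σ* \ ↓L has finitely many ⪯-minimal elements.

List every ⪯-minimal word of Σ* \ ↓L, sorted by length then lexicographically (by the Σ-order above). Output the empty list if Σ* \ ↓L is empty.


|Q|=25, |F|=9, |δ|=47 (18 ε).
min D↑ (10 st, q0=0, F={8}): 0:4→1,x→2 1:4→3,x→4 2:4→5,x→5 3:4→6,x→7 4:4→7,x→8 5:4→8,x→7 6:4→9,x→7 7:4→8,x→8 8:4→8,x→8 9:4→9,x→8 [Hopcroft].
'4xx': |S_i|=[16, 14, 8, 3] end={s24,s7,s8} rej; 3/3 deletions ∈↓L.
'x44': run [16, 10, 5, 3] end={s24,s3,s7} rej; 3/3 single-dels accept.
'xx4': run [16, 10, 6, 3] end={s24,s3,s7} ∉↓L; 3/3 del acc.
'44x4': |S_i|=[16, 14, 9, 5, 3] end={s24,s3,s7} — reject; 4/4 single-dels accept.
'xxxx': run [16, 10, 6, 4, 2] end={s24,s7} — reject; 4/4 single-dels accept.
'4444x': N↓-sim [16, 14, 9, 8, 6, 3] end={s24,s7,s8} ∉↓L; 5/5 del acc.
6 obstructions.

min(Σ*\↓L) = [4xx, x44, xx4, 44x4, xxxx, 4444x].


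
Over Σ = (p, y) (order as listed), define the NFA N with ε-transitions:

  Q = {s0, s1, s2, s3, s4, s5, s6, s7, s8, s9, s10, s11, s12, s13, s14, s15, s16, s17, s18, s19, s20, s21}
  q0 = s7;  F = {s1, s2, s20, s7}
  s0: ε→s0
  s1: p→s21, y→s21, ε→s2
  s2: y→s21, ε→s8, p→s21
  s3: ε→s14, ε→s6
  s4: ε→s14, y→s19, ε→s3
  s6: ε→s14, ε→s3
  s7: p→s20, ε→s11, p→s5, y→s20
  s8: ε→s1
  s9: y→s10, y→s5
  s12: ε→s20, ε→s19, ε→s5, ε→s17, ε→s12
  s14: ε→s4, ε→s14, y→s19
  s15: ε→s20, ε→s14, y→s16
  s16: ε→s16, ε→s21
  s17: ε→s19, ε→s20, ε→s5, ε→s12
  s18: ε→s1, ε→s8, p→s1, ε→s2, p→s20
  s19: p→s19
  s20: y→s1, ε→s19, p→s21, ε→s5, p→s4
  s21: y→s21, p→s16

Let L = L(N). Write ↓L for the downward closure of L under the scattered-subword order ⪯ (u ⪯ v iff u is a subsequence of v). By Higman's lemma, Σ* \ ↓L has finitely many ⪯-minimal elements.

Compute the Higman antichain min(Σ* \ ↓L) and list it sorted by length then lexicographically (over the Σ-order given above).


|Q|=22, |F|=4, |δ|=51 (31 ε).
min D↑ (4 st, q0=0, F={2}): 0:p→1,y→1 1:p→2,y→3 2:p→2,y→2 3:p→2,y→2.
'pp': |S_i|=[14, 12, 7] end={s14,s16,s19,s21,s3,s4,s6} rej; 2/2 del acc.
'yp': |S_i|=[14, 12, 7] end={s14,s16,s19,s21,s3,s4,s6} ∉↓L; 2/2 deletions ∈↓L.
'pyy': |S_i|=[14, 12, 6, 2] end={s16,s21} rej; 3/3 del acc.
'yyy': |S_i|=[14, 12, 6, 2] end={s16,s21} rej; 3/3 deletions ∈↓L.
4 minimals (antichain).

Antichain: [pp, yp, pyy, yyy].


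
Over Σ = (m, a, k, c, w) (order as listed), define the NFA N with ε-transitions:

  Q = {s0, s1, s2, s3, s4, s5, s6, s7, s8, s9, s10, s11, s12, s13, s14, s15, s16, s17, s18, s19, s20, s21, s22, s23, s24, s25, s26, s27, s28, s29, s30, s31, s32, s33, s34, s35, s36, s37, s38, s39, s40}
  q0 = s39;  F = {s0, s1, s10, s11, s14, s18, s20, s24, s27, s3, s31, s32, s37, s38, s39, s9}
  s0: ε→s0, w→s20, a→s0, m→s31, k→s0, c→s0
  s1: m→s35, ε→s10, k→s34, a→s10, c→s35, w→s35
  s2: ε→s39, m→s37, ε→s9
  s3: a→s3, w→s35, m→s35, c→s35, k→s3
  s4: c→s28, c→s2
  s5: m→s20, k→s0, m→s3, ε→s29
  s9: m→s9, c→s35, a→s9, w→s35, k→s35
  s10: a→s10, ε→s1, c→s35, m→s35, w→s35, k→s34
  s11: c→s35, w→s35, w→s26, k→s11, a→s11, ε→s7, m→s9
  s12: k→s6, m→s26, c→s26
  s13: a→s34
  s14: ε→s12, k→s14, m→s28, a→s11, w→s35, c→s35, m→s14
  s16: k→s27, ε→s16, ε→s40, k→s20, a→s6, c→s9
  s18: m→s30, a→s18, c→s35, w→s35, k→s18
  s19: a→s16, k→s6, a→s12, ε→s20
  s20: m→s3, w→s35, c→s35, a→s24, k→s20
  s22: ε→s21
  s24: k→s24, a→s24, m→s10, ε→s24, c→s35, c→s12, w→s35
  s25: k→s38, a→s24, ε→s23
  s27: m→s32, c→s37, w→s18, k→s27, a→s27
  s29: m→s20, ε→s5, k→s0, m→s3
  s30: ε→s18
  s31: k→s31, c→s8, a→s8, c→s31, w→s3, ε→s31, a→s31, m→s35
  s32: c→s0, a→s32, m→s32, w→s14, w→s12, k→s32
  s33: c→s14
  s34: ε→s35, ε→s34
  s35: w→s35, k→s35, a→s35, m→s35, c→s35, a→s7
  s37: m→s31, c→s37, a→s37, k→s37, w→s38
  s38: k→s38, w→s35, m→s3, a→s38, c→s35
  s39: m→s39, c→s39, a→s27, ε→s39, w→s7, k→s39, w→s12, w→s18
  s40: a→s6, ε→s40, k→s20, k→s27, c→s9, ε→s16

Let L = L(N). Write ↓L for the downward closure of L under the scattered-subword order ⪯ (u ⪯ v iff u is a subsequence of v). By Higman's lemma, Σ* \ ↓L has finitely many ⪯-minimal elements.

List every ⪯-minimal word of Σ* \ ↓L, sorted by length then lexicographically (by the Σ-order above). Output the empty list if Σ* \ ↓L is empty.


|Q|=41, |F|=16, |δ|=143 (22 ε).
min D↑ (16 st, q0=0, F={5}): 0:m→0,a→1,k→0,c→0,w→2 1:m→3,a→1,k→1,c→4,w→2 2:m→2,a→2,k→2,c→5,w→5 3:m→3,a→3,k→3,c→6,w→7 4:m→8,a→4,k→4,c→4,w→9 5:m→5,a→5,k→5,c→5,w→5 6:m→8,a→6,k→6,c→6,w→10 7:m→7,a→11,k→7,c→5,w→5 8:m→5,a→8,k→8,c→8,w→12 9:m→12,a→9,k→9,c→5,w→5 10:m→12,a→13,k→10,c→5,w→5 11:m→14,a→11,k→11,c→5,w→5 12:m→5,a→12,k→12,c→5,w→5 13:m→15,a→13,k→13,c→5,w→5 14:m→14,a→14,k→5,c→5,w→5 15:m→5,a→15,k→5,c→5,w→5 [Hopcroft].
'wc': N↓-sim [25, 18, 5] end={s12,s26,s35,s6,s7} rej; 2/2 single-dels accept.
'ww': |S_i|=[25, 18, 3] end={s26,s35,s7} ∉↓L; 2/2 del acc.
'acmm': N↓-sim [25, 24, 16, 9, 2] end={s35,s7} rej; 4/4 single-dels accept.
'amwamk': |S_i|=[25, 24, 21, 15, 12, 7, 3] end={s34,s35,s7} — reject; 6/6 deletions ∈↓L.
4 words, ⪯-incomp.

min(Σ*\↓L) = [wc, ww, acmm, amwamk].
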